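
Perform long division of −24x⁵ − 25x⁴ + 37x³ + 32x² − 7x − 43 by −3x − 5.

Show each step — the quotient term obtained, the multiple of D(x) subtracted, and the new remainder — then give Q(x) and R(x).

Step 1: lead(−24x⁵ − 25x⁴ + 37x³ + 32x² − 7x − 43) ÷ lead(D) = −24x⁵ ÷ −3x = 8x⁴. Subtract (8x⁴)·D = −24x⁵ − 40x⁴. Remainder: 15x⁴ + 37x³ + 32x² − 7x − 43.
Step 2: lead(15x⁴ + 37x³ + 32x² − 7x − 43) ÷ lead(D) = 15x⁴ ÷ −3x = −5x³. Subtract (−5x³)·D = 15x⁴ + 25x³. Remainder: 12x³ + 32x² − 7x − 43.
Step 3: lead(12x³ + 32x² − 7x − 43) ÷ lead(D) = 12x³ ÷ −3x = −4x². Subtract (−4x²)·D = 12x³ + 20x². Remainder: 12x² − 7x − 43.
Step 4: lead(12x² − 7x − 43) ÷ lead(D) = 12x² ÷ −3x = −4x. Subtract (−4x)·D = 12x² + 20x. Remainder: −27x − 43.
Step 5: lead(−27x − 43) ÷ lead(D) = −27x ÷ −3x = 9. Subtract (9)·D = −27x − 45. Remainder: 2.

Q(x) = 8x⁴ − 5x³ − 4x² − 4x + 9; R(x) = 2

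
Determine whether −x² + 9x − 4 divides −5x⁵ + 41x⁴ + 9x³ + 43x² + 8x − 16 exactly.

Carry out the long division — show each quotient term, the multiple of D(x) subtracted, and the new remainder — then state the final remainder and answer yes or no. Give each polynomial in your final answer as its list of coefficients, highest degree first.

R = [0], so D(x) is a factor of P(x). yes

Step 1: lead(−5x⁵ + 41x⁴ + 9x³ + 43x² + 8x − 16) ÷ lead(D) = −5x⁵ ÷ −x² = 5x³. Subtract (5x³)·D = −5x⁵ + 45x⁴ − 20x³. Remainder: −4x⁴ + 29x³ + 43x² + 8x − 16.
Step 2: lead(−4x⁴ + 29x³ + 43x² + 8x − 16) ÷ lead(D) = −4x⁴ ÷ −x² = 4x². Subtract (4x²)·D = −4x⁴ + 36x³ − 16x². Remainder: −7x³ + 59x² + 8x − 16.
Step 3: lead(−7x³ + 59x² + 8x − 16) ÷ lead(D) = −7x³ ÷ −x² = 7x. Subtract (7x)·D = −7x³ + 63x² − 28x. Remainder: −4x² + 36x − 16.
Step 4: lead(−4x² + 36x − 16) ÷ lead(D) = −4x² ÷ −x² = 4. Subtract (4)·D = −4x² + 36x − 16. Remainder: 0.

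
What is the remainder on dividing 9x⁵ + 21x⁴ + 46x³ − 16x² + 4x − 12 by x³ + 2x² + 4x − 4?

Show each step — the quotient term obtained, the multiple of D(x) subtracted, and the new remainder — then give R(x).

R(x) = 4

Step 1: lead(9x⁵ + 21x⁴ + 46x³ − 16x² + 4x − 12) ÷ lead(D) = 9x⁵ ÷ x³ = 9x². Subtract (9x²)·D = 9x⁵ + 18x⁴ + 36x³ − 36x². Remainder: 3x⁴ + 10x³ + 20x² + 4x − 12.
Step 2: lead(3x⁴ + 10x³ + 20x² + 4x − 12) ÷ lead(D) = 3x⁴ ÷ x³ = 3x. Subtract (3x)·D = 3x⁴ + 6x³ + 12x² − 12x. Remainder: 4x³ + 8x² + 16x − 12.
Step 3: lead(4x³ + 8x² + 16x − 12) ÷ lead(D) = 4x³ ÷ x³ = 4. Subtract (4)·D = 4x³ + 8x² + 16x − 16. Remainder: 4.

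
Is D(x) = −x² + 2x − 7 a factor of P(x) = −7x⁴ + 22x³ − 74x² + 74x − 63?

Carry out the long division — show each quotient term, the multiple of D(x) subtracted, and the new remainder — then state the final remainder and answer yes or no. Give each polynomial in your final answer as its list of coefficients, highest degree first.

R = [0], so D(x) is a factor of P(x). yes

Step 1: lead(−7x⁴ + 22x³ − 74x² + 74x − 63) ÷ lead(D) = −7x⁴ ÷ −x² = 7x². Subtract (7x²)·D = −7x⁴ + 14x³ − 49x². Remainder: 8x³ − 25x² + 74x − 63.
Step 2: lead(8x³ − 25x² + 74x − 63) ÷ lead(D) = 8x³ ÷ −x² = −8x. Subtract (−8x)·D = 8x³ − 16x² + 56x. Remainder: −9x² + 18x − 63.
Step 3: lead(−9x² + 18x − 63) ÷ lead(D) = −9x² ÷ −x² = 9. Subtract (9)·D = −9x² + 18x − 63. Remainder: 0.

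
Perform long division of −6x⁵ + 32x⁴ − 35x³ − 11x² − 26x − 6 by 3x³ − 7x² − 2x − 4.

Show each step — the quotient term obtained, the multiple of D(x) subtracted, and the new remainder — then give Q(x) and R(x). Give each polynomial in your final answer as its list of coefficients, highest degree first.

Step 1: lead(−6x⁵ + 32x⁴ − 35x³ − 11x² − 26x − 6) ÷ lead(D) = −6x⁵ ÷ 3x³ = −2x². Subtract (−2x²)·D = −6x⁵ + 14x⁴ + 4x³ + 8x². Remainder: 18x⁴ − 39x³ − 19x² − 26x − 6.
Step 2: lead(18x⁴ − 39x³ − 19x² − 26x − 6) ÷ lead(D) = 18x⁴ ÷ 3x³ = 6x. Subtract (6x)·D = 18x⁴ − 42x³ − 12x² − 24x. Remainder: 3x³ − 7x² − 2x − 6.
Step 3: lead(3x³ − 7x² − 2x − 6) ÷ lead(D) = 3x³ ÷ 3x³ = 1. Subtract (1)·D = 3x³ − 7x² − 2x − 4. Remainder: −2.

Q = [-2, 6, 1]; R = [-2]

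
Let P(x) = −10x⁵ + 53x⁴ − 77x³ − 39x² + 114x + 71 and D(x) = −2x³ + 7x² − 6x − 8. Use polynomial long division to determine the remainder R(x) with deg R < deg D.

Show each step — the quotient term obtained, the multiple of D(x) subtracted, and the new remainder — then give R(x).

R(x) = 3x² − 6x + 7

Step 1: lead(−10x⁵ + 53x⁴ − 77x³ − 39x² + 114x + 71) ÷ lead(D) = −10x⁵ ÷ −2x³ = 5x². Subtract (5x²)·D = −10x⁵ + 35x⁴ − 30x³ − 40x². Remainder: 18x⁴ − 47x³ + x² + 114x + 71.
Step 2: lead(18x⁴ − 47x³ + x² + 114x + 71) ÷ lead(D) = 18x⁴ ÷ −2x³ = −9x. Subtract (−9x)·D = 18x⁴ − 63x³ + 54x² + 72x. Remainder: 16x³ − 53x² + 42x + 71.
Step 3: lead(16x³ − 53x² + 42x + 71) ÷ lead(D) = 16x³ ÷ −2x³ = −8. Subtract (−8)·D = 16x³ − 56x² + 48x + 64. Remainder: 3x² − 6x + 7.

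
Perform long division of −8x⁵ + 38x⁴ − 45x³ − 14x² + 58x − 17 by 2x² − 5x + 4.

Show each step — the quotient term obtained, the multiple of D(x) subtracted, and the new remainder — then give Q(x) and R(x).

Step 1: lead(−8x⁵ + 38x⁴ − 45x³ − 14x² + 58x − 17) ÷ lead(D) = −8x⁵ ÷ 2x² = −4x³. Subtract (−4x³)·D = −8x⁵ + 20x⁴ − 16x³. Remainder: 18x⁴ − 29x³ − 14x² + 58x − 17.
Step 2: lead(18x⁴ − 29x³ − 14x² + 58x − 17) ÷ lead(D) = 18x⁴ ÷ 2x² = 9x². Subtract (9x²)·D = 18x⁴ − 45x³ + 36x². Remainder: 16x³ − 50x² + 58x − 17.
Step 3: lead(16x³ − 50x² + 58x − 17) ÷ lead(D) = 16x³ ÷ 2x² = 8x. Subtract (8x)·D = 16x³ − 40x² + 32x. Remainder: −10x² + 26x − 17.
Step 4: lead(−10x² + 26x − 17) ÷ lead(D) = −10x² ÷ 2x² = −5. Subtract (−5)·D = −10x² + 25x − 20. Remainder: x + 3.

Q(x) = −4x³ + 9x² + 8x − 5; R(x) = x + 3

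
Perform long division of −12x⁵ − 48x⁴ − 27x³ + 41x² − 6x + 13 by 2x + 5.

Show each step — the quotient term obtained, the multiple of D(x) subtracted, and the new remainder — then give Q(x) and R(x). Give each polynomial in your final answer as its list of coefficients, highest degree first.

Q = [-6, -9, 9, -2, 2]; R = [3]

Step 1: lead(−12x⁵ − 48x⁴ − 27x³ + 41x² − 6x + 13) ÷ lead(D) = −12x⁵ ÷ 2x = −6x⁴. Subtract (−6x⁴)·D = −12x⁵ − 30x⁴. Remainder: −18x⁴ − 27x³ + 41x² − 6x + 13.
Step 2: lead(−18x⁴ − 27x³ + 41x² − 6x + 13) ÷ lead(D) = −18x⁴ ÷ 2x = −9x³. Subtract (−9x³)·D = −18x⁴ − 45x³. Remainder: 18x³ + 41x² − 6x + 13.
Step 3: lead(18x³ + 41x² − 6x + 13) ÷ lead(D) = 18x³ ÷ 2x = 9x². Subtract (9x²)·D = 18x³ + 45x². Remainder: −4x² − 6x + 13.
Step 4: lead(−4x² − 6x + 13) ÷ lead(D) = −4x² ÷ 2x = −2x. Subtract (−2x)·D = −4x² − 10x. Remainder: 4x + 13.
Step 5: lead(4x + 13) ÷ lead(D) = 4x ÷ 2x = 2. Subtract (2)·D = 4x + 10. Remainder: 3.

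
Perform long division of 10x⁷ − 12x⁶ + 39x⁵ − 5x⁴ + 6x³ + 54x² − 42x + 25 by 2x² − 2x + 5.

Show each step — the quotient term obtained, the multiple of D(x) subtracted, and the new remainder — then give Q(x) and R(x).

Q(x) = 5x⁵ − x⁴ + 6x³ + 6x² − 6x + 6; R(x) = −5

Step 1: lead(10x⁷ − 12x⁶ + 39x⁵ − 5x⁴ + 6x³ + 54x² − 42x + 25) ÷ lead(D) = 10x⁷ ÷ 2x² = 5x⁵. Subtract (5x⁵)·D = 10x⁷ − 10x⁶ + 25x⁵. Remainder: −2x⁶ + 14x⁵ − 5x⁴ + 6x³ + 54x² − 42x + 25.
Step 2: lead(−2x⁶ + 14x⁵ − 5x⁴ + 6x³ + 54x² − 42x + 25) ÷ lead(D) = −2x⁶ ÷ 2x² = −x⁴. Subtract (−x⁴)·D = −2x⁶ + 2x⁵ − 5x⁴. Remainder: 12x⁵ + 6x³ + 54x² − 42x + 25.
Step 3: lead(12x⁵ + 6x³ + 54x² − 42x + 25) ÷ lead(D) = 12x⁵ ÷ 2x² = 6x³. Subtract (6x³)·D = 12x⁵ − 12x⁴ + 30x³. Remainder: 12x⁴ − 24x³ + 54x² − 42x + 25.
Step 4: lead(12x⁴ − 24x³ + 54x² − 42x + 25) ÷ lead(D) = 12x⁴ ÷ 2x² = 6x². Subtract (6x²)·D = 12x⁴ − 12x³ + 30x². Remainder: −12x³ + 24x² − 42x + 25.
Step 5: lead(−12x³ + 24x² − 42x + 25) ÷ lead(D) = −12x³ ÷ 2x² = −6x. Subtract (−6x)·D = −12x³ + 12x² − 30x. Remainder: 12x² − 12x + 25.
Step 6: lead(12x² − 12x + 25) ÷ lead(D) = 12x² ÷ 2x² = 6. Subtract (6)·D = 12x² − 12x + 30. Remainder: −5.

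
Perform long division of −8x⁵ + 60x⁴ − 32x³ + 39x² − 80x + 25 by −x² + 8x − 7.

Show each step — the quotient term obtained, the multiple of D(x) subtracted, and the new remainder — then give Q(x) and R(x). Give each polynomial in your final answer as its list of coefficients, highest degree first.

Q = [8, 4, 8, -3]; R = [4]

Step 1: lead(−8x⁵ + 60x⁴ − 32x³ + 39x² − 80x + 25) ÷ lead(D) = −8x⁵ ÷ −x² = 8x³. Subtract (8x³)·D = −8x⁵ + 64x⁴ − 56x³. Remainder: −4x⁴ + 24x³ + 39x² − 80x + 25.
Step 2: lead(−4x⁴ + 24x³ + 39x² − 80x + 25) ÷ lead(D) = −4x⁴ ÷ −x² = 4x². Subtract (4x²)·D = −4x⁴ + 32x³ − 28x². Remainder: −8x³ + 67x² − 80x + 25.
Step 3: lead(−8x³ + 67x² − 80x + 25) ÷ lead(D) = −8x³ ÷ −x² = 8x. Subtract (8x)·D = −8x³ + 64x² − 56x. Remainder: 3x² − 24x + 25.
Step 4: lead(3x² − 24x + 25) ÷ lead(D) = 3x² ÷ −x² = −3. Subtract (−3)·D = 3x² − 24x + 21. Remainder: 4.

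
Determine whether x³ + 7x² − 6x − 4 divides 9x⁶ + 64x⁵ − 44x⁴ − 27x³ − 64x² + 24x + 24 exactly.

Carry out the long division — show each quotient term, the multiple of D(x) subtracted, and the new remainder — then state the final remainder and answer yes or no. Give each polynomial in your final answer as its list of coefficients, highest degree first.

R = [0], so D(x) is a factor of P(x). yes

Step 1: lead(9x⁶ + 64x⁵ − 44x⁴ − 27x³ − 64x² + 24x + 24) ÷ lead(D) = 9x⁶ ÷ x³ = 9x³. Subtract (9x³)·D = 9x⁶ + 63x⁵ − 54x⁴ − 36x³. Remainder: x⁵ + 10x⁴ + 9x³ − 64x² + 24x + 24.
Step 2: lead(x⁵ + 10x⁴ + 9x³ − 64x² + 24x + 24) ÷ lead(D) = x⁵ ÷ x³ = x². Subtract (x²)·D = x⁵ + 7x⁴ − 6x³ − 4x². Remainder: 3x⁴ + 15x³ − 60x² + 24x + 24.
Step 3: lead(3x⁴ + 15x³ − 60x² + 24x + 24) ÷ lead(D) = 3x⁴ ÷ x³ = 3x. Subtract (3x)·D = 3x⁴ + 21x³ − 18x² − 12x. Remainder: −6x³ − 42x² + 36x + 24.
Step 4: lead(−6x³ − 42x² + 36x + 24) ÷ lead(D) = −6x³ ÷ x³ = −6. Subtract (−6)·D = −6x³ − 42x² + 36x + 24. Remainder: 0.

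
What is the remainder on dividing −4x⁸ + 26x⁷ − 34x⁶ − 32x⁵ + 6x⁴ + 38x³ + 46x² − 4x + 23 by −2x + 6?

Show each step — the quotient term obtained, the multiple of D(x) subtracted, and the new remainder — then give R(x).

Step 1: lead(−4x⁸ + 26x⁷ − 34x⁶ − 32x⁵ + 6x⁴ + 38x³ + 46x² − 4x + 23) ÷ lead(D) = −4x⁸ ÷ −2x = 2x⁷. Subtract (2x⁷)·D = −4x⁸ + 12x⁷. Remainder: 14x⁷ − 34x⁶ − 32x⁵ + 6x⁴ + 38x³ + 46x² − 4x + 23.
Step 2: lead(14x⁷ − 34x⁶ − 32x⁵ + 6x⁴ + 38x³ + 46x² − 4x + 23) ÷ lead(D) = 14x⁷ ÷ −2x = −7x⁶. Subtract (−7x⁶)·D = 14x⁷ − 42x⁶. Remainder: 8x⁶ − 32x⁵ + 6x⁴ + 38x³ + 46x² − 4x + 23.
Step 3: lead(8x⁶ − 32x⁵ + 6x⁴ + 38x³ + 46x² − 4x + 23) ÷ lead(D) = 8x⁶ ÷ −2x = −4x⁵. Subtract (−4x⁵)·D = 8x⁶ − 24x⁵. Remainder: −8x⁵ + 6x⁴ + 38x³ + 46x² − 4x + 23.
Step 4: lead(−8x⁵ + 6x⁴ + 38x³ + 46x² − 4x + 23) ÷ lead(D) = −8x⁵ ÷ −2x = 4x⁴. Subtract (4x⁴)·D = −8x⁵ + 24x⁴. Remainder: −18x⁴ + 38x³ + 46x² − 4x + 23.
Step 5: lead(−18x⁴ + 38x³ + 46x² − 4x + 23) ÷ lead(D) = −18x⁴ ÷ −2x = 9x³. Subtract (9x³)·D = −18x⁴ + 54x³. Remainder: −16x³ + 46x² − 4x + 23.
Step 6: lead(−16x³ + 46x² − 4x + 23) ÷ lead(D) = −16x³ ÷ −2x = 8x². Subtract (8x²)·D = −16x³ + 48x². Remainder: −2x² − 4x + 23.
Step 7: lead(−2x² − 4x + 23) ÷ lead(D) = −2x² ÷ −2x = x. Subtract (x)·D = −2x² + 6x. Remainder: −10x + 23.
Step 8: lead(−10x + 23) ÷ lead(D) = −10x ÷ −2x = 5. Subtract (5)·D = −10x + 30. Remainder: −7.

R(x) = −7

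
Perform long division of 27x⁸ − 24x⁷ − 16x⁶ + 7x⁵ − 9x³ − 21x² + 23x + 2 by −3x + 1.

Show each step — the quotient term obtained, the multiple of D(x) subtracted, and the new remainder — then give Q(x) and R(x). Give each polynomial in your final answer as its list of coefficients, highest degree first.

Q = [-9, 5, 7, 0, 0, 3, 8, -5]; R = [7]

Step 1: lead(27x⁸ − 24x⁷ − 16x⁶ + 7x⁵ − 9x³ − 21x² + 23x + 2) ÷ lead(D) = 27x⁸ ÷ −3x = −9x⁷. Subtract (−9x⁷)·D = 27x⁸ − 9x⁷. Remainder: −15x⁷ − 16x⁶ + 7x⁵ − 9x³ − 21x² + 23x + 2.
Step 2: lead(−15x⁷ − 16x⁶ + 7x⁵ − 9x³ − 21x² + 23x + 2) ÷ lead(D) = −15x⁷ ÷ −3x = 5x⁶. Subtract (5x⁶)·D = −15x⁷ + 5x⁶. Remainder: −21x⁶ + 7x⁵ − 9x³ − 21x² + 23x + 2.
Step 3: lead(−21x⁶ + 7x⁵ − 9x³ − 21x² + 23x + 2) ÷ lead(D) = −21x⁶ ÷ −3x = 7x⁵. Subtract (7x⁵)·D = −21x⁶ + 7x⁵. Remainder: −9x³ − 21x² + 23x + 2.
Step 4: lead(−9x³ − 21x² + 23x + 2) ÷ lead(D) = −9x³ ÷ −3x = 3x². Subtract (3x²)·D = −9x³ + 3x². Remainder: −24x² + 23x + 2.
Step 5: lead(−24x² + 23x + 2) ÷ lead(D) = −24x² ÷ −3x = 8x. Subtract (8x)·D = −24x² + 8x. Remainder: 15x + 2.
Step 6: lead(15x + 2) ÷ lead(D) = 15x ÷ −3x = −5. Subtract (−5)·D = 15x − 5. Remainder: 7.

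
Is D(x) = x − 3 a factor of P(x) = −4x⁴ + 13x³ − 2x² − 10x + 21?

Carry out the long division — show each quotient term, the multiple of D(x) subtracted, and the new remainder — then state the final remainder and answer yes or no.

Step 1: lead(−4x⁴ + 13x³ − 2x² − 10x + 21) ÷ lead(D) = −4x⁴ ÷ x = −4x³. Subtract (−4x³)·D = −4x⁴ + 12x³. Remainder: x³ − 2x² − 10x + 21.
Step 2: lead(x³ − 2x² − 10x + 21) ÷ lead(D) = x³ ÷ x = x². Subtract (x²)·D = x³ − 3x². Remainder: x² − 10x + 21.
Step 3: lead(x² − 10x + 21) ÷ lead(D) = x² ÷ x = x. Subtract (x)·D = x² − 3x. Remainder: −7x + 21.
Step 4: lead(−7x + 21) ÷ lead(D) = −7x ÷ x = −7. Subtract (−7)·D = −7x + 21. Remainder: 0.

R(x) = 0, so D(x) is a factor of P(x). yes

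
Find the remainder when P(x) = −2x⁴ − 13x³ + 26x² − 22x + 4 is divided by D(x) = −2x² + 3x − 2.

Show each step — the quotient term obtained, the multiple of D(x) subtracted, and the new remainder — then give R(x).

Step 1: lead(−2x⁴ − 13x³ + 26x² − 22x + 4) ÷ lead(D) = −2x⁴ ÷ −2x² = x². Subtract (x²)·D = −2x⁴ + 3x³ − 2x². Remainder: −16x³ + 28x² − 22x + 4.
Step 2: lead(−16x³ + 28x² − 22x + 4) ÷ lead(D) = −16x³ ÷ −2x² = 8x. Subtract (8x)·D = −16x³ + 24x² − 16x. Remainder: 4x² − 6x + 4.
Step 3: lead(4x² − 6x + 4) ÷ lead(D) = 4x² ÷ −2x² = −2. Subtract (−2)·D = 4x² − 6x + 4. Remainder: 0.

R(x) = 0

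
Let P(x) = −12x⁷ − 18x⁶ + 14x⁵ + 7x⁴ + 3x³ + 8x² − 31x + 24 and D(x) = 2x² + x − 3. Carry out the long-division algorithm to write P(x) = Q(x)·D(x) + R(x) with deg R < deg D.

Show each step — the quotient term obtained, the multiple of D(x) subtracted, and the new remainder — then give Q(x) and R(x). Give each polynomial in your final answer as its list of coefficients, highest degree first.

Step 1: lead(−12x⁷ − 18x⁶ + 14x⁵ + 7x⁴ + 3x³ + 8x² − 31x + 24) ÷ lead(D) = −12x⁷ ÷ 2x² = −6x⁵. Subtract (−6x⁵)·D = −12x⁷ − 6x⁶ + 18x⁵. Remainder: −12x⁶ − 4x⁵ + 7x⁴ + 3x³ + 8x² − 31x + 24.
Step 2: lead(−12x⁶ − 4x⁵ + 7x⁴ + 3x³ + 8x² − 31x + 24) ÷ lead(D) = −12x⁶ ÷ 2x² = −6x⁴. Subtract (−6x⁴)·D = −12x⁶ − 6x⁵ + 18x⁴. Remainder: 2x⁵ − 11x⁴ + 3x³ + 8x² − 31x + 24.
Step 3: lead(2x⁵ − 11x⁴ + 3x³ + 8x² − 31x + 24) ÷ lead(D) = 2x⁵ ÷ 2x² = x³. Subtract (x³)·D = 2x⁵ + x⁴ − 3x³. Remainder: −12x⁴ + 6x³ + 8x² − 31x + 24.
Step 4: lead(−12x⁴ + 6x³ + 8x² − 31x + 24) ÷ lead(D) = −12x⁴ ÷ 2x² = −6x². Subtract (−6x²)·D = −12x⁴ − 6x³ + 18x². Remainder: 12x³ − 10x² − 31x + 24.
Step 5: lead(12x³ − 10x² − 31x + 24) ÷ lead(D) = 12x³ ÷ 2x² = 6x. Subtract (6x)·D = 12x³ + 6x² − 18x. Remainder: −16x² − 13x + 24.
Step 6: lead(−16x² − 13x + 24) ÷ lead(D) = −16x² ÷ 2x² = −8. Subtract (−8)·D = −16x² − 8x + 24. Remainder: −5x.

Q = [-6, -6, 1, -6, 6, -8]; R = [-5, 0]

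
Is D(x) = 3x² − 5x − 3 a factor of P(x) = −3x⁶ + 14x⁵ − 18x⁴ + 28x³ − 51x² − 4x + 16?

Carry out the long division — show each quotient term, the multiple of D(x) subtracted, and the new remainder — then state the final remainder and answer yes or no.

R(x) = 3x + 4, so D(x) is not a factor of P(x). no

Step 1: lead(−3x⁶ + 14x⁵ − 18x⁴ + 28x³ − 51x² − 4x + 16) ÷ lead(D) = −3x⁶ ÷ 3x² = −x⁴. Subtract (−x⁴)·D = −3x⁶ + 5x⁵ + 3x⁴. Remainder: 9x⁵ − 21x⁴ + 28x³ − 51x² − 4x + 16.
Step 2: lead(9x⁵ − 21x⁴ + 28x³ − 51x² − 4x + 16) ÷ lead(D) = 9x⁵ ÷ 3x² = 3x³. Subtract (3x³)·D = 9x⁵ − 15x⁴ − 9x³. Remainder: −6x⁴ + 37x³ − 51x² − 4x + 16.
Step 3: lead(−6x⁴ + 37x³ − 51x² − 4x + 16) ÷ lead(D) = −6x⁴ ÷ 3x² = −2x². Subtract (−2x²)·D = −6x⁴ + 10x³ + 6x². Remainder: 27x³ − 57x² − 4x + 16.
Step 4: lead(27x³ − 57x² − 4x + 16) ÷ lead(D) = 27x³ ÷ 3x² = 9x. Subtract (9x)·D = 27x³ − 45x² − 27x. Remainder: −12x² + 23x + 16.
Step 5: lead(−12x² + 23x + 16) ÷ lead(D) = −12x² ÷ 3x² = −4. Subtract (−4)·D = −12x² + 20x + 12. Remainder: 3x + 4.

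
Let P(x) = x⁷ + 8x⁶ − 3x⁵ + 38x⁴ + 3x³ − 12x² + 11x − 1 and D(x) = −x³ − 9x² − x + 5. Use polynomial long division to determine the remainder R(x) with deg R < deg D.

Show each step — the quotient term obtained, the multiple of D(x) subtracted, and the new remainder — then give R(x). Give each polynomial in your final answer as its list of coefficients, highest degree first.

Step 1: lead(x⁷ + 8x⁶ − 3x⁵ + 38x⁴ + 3x³ − 12x² + 11x − 1) ÷ lead(D) = x⁷ ÷ −x³ = −x⁴. Subtract (−x⁴)·D = x⁷ + 9x⁶ + x⁵ − 5x⁴. Remainder: −x⁶ − 4x⁵ + 43x⁴ + 3x³ − 12x² + 11x − 1.
Step 2: lead(−x⁶ − 4x⁵ + 43x⁴ + 3x³ − 12x² + 11x − 1) ÷ lead(D) = −x⁶ ÷ −x³ = x³. Subtract (x³)·D = −x⁶ − 9x⁵ − x⁴ + 5x³. Remainder: 5x⁵ + 44x⁴ − 2x³ − 12x² + 11x − 1.
Step 3: lead(5x⁵ + 44x⁴ − 2x³ − 12x² + 11x − 1) ÷ lead(D) = 5x⁵ ÷ −x³ = −5x². Subtract (−5x²)·D = 5x⁵ + 45x⁴ + 5x³ − 25x². Remainder: −x⁴ − 7x³ + 13x² + 11x − 1.
Step 4: lead(−x⁴ − 7x³ + 13x² + 11x − 1) ÷ lead(D) = −x⁴ ÷ −x³ = x. Subtract (x)·D = −x⁴ − 9x³ − x² + 5x. Remainder: 2x³ + 14x² + 6x − 1.
Step 5: lead(2x³ + 14x² + 6x − 1) ÷ lead(D) = 2x³ ÷ −x³ = −2. Subtract (−2)·D = 2x³ + 18x² + 2x − 10. Remainder: −4x² + 4x + 9.

R = [-4, 4, 9]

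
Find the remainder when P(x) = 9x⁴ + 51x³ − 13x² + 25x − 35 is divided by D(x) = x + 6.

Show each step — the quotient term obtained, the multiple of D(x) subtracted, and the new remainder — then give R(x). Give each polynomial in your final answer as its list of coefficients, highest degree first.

R = [-5]

Step 1: lead(9x⁴ + 51x³ − 13x² + 25x − 35) ÷ lead(D) = 9x⁴ ÷ x = 9x³. Subtract (9x³)·D = 9x⁴ + 54x³. Remainder: −3x³ − 13x² + 25x − 35.
Step 2: lead(−3x³ − 13x² + 25x − 35) ÷ lead(D) = −3x³ ÷ x = −3x². Subtract (−3x²)·D = −3x³ − 18x². Remainder: 5x² + 25x − 35.
Step 3: lead(5x² + 25x − 35) ÷ lead(D) = 5x² ÷ x = 5x. Subtract (5x)·D = 5x² + 30x. Remainder: −5x − 35.
Step 4: lead(−5x − 35) ÷ lead(D) = −5x ÷ x = −5. Subtract (−5)·D = −5x − 30. Remainder: −5.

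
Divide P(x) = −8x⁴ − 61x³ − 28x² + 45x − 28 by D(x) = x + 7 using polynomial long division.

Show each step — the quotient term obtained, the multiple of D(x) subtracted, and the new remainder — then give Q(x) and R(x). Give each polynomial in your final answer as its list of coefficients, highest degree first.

Q = [-8, -5, 7, -4]; R = [0]

Step 1: lead(−8x⁴ − 61x³ − 28x² + 45x − 28) ÷ lead(D) = −8x⁴ ÷ x = −8x³. Subtract (−8x³)·D = −8x⁴ − 56x³. Remainder: −5x³ − 28x² + 45x − 28.
Step 2: lead(−5x³ − 28x² + 45x − 28) ÷ lead(D) = −5x³ ÷ x = −5x². Subtract (−5x²)·D = −5x³ − 35x². Remainder: 7x² + 45x − 28.
Step 3: lead(7x² + 45x − 28) ÷ lead(D) = 7x² ÷ x = 7x. Subtract (7x)·D = 7x² + 49x. Remainder: −4x − 28.
Step 4: lead(−4x − 28) ÷ lead(D) = −4x ÷ x = −4. Subtract (−4)·D = −4x − 28. Remainder: 0.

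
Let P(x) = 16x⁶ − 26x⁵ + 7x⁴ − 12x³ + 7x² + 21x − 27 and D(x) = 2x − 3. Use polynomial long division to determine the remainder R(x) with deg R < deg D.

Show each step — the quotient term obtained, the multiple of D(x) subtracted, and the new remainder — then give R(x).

Step 1: lead(16x⁶ − 26x⁵ + 7x⁴ − 12x³ + 7x² + 21x − 27) ÷ lead(D) = 16x⁶ ÷ 2x = 8x⁵. Subtract (8x⁵)·D = 16x⁶ − 24x⁵. Remainder: −2x⁵ + 7x⁴ − 12x³ + 7x² + 21x − 27.
Step 2: lead(−2x⁵ + 7x⁴ − 12x³ + 7x² + 21x − 27) ÷ lead(D) = −2x⁵ ÷ 2x = −x⁴. Subtract (−x⁴)·D = −2x⁵ + 3x⁴. Remainder: 4x⁴ − 12x³ + 7x² + 21x − 27.
Step 3: lead(4x⁴ − 12x³ + 7x² + 21x − 27) ÷ lead(D) = 4x⁴ ÷ 2x = 2x³. Subtract (2x³)·D = 4x⁴ − 6x³. Remainder: −6x³ + 7x² + 21x − 27.
Step 4: lead(−6x³ + 7x² + 21x − 27) ÷ lead(D) = −6x³ ÷ 2x = −3x². Subtract (−3x²)·D = −6x³ + 9x². Remainder: −2x² + 21x − 27.
Step 5: lead(−2x² + 21x − 27) ÷ lead(D) = −2x² ÷ 2x = −x. Subtract (−x)·D = −2x² + 3x. Remainder: 18x − 27.
Step 6: lead(18x − 27) ÷ lead(D) = 18x ÷ 2x = 9. Subtract (9)·D = 18x − 27. Remainder: 0.

R(x) = 0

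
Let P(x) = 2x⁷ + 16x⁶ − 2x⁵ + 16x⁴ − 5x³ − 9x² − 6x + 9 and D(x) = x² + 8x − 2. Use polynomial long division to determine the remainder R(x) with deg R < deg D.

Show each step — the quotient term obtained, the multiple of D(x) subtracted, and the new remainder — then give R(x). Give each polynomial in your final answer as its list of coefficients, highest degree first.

R = [7]

Step 1: lead(2x⁷ + 16x⁶ − 2x⁵ + 16x⁴ − 5x³ − 9x² − 6x + 9) ÷ lead(D) = 2x⁷ ÷ x² = 2x⁵. Subtract (2x⁵)·D = 2x⁷ + 16x⁶ − 4x⁵. Remainder: 2x⁵ + 16x⁴ − 5x³ − 9x² − 6x + 9.
Step 2: lead(2x⁵ + 16x⁴ − 5x³ − 9x² − 6x + 9) ÷ lead(D) = 2x⁵ ÷ x² = 2x³. Subtract (2x³)·D = 2x⁵ + 16x⁴ − 4x³. Remainder: −x³ − 9x² − 6x + 9.
Step 3: lead(−x³ − 9x² − 6x + 9) ÷ lead(D) = −x³ ÷ x² = −x. Subtract (−x)·D = −x³ − 8x² + 2x. Remainder: −x² − 8x + 9.
Step 4: lead(−x² − 8x + 9) ÷ lead(D) = −x² ÷ x² = −1. Subtract (−1)·D = −x² − 8x + 2. Remainder: 7.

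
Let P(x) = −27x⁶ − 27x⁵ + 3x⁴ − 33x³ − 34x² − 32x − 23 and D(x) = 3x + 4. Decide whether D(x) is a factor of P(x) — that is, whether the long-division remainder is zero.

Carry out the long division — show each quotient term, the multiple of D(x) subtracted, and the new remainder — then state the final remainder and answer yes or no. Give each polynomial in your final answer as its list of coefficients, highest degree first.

Step 1: lead(−27x⁶ − 27x⁵ + 3x⁴ − 33x³ − 34x² − 32x − 23) ÷ lead(D) = −27x⁶ ÷ 3x = −9x⁵. Subtract (−9x⁵)·D = −27x⁶ − 36x⁵. Remainder: 9x⁵ + 3x⁴ − 33x³ − 34x² − 32x − 23.
Step 2: lead(9x⁵ + 3x⁴ − 33x³ − 34x² − 32x − 23) ÷ lead(D) = 9x⁵ ÷ 3x = 3x⁴. Subtract (3x⁴)·D = 9x⁵ + 12x⁴. Remainder: −9x⁴ − 33x³ − 34x² − 32x − 23.
Step 3: lead(−9x⁴ − 33x³ − 34x² − 32x − 23) ÷ lead(D) = −9x⁴ ÷ 3x = −3x³. Subtract (−3x³)·D = −9x⁴ − 12x³. Remainder: −21x³ − 34x² − 32x − 23.
Step 4: lead(−21x³ − 34x² − 32x − 23) ÷ lead(D) = −21x³ ÷ 3x = −7x². Subtract (−7x²)·D = −21x³ − 28x². Remainder: −6x² − 32x − 23.
Step 5: lead(−6x² − 32x − 23) ÷ lead(D) = −6x² ÷ 3x = −2x. Subtract (−2x)·D = −6x² − 8x. Remainder: −24x − 23.
Step 6: lead(−24x − 23) ÷ lead(D) = −24x ÷ 3x = −8. Subtract (−8)·D = −24x − 32. Remainder: 9.

R = [9], so D(x) is not a factor of P(x). no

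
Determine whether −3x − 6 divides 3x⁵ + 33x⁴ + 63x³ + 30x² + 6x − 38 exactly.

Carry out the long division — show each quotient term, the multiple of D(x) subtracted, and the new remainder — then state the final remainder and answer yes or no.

R(x) = −2, so D(x) is not a factor of P(x). no

Step 1: lead(3x⁵ + 33x⁴ + 63x³ + 30x² + 6x − 38) ÷ lead(D) = 3x⁵ ÷ −3x = −x⁴. Subtract (−x⁴)·D = 3x⁵ + 6x⁴. Remainder: 27x⁴ + 63x³ + 30x² + 6x − 38.
Step 2: lead(27x⁴ + 63x³ + 30x² + 6x − 38) ÷ lead(D) = 27x⁴ ÷ −3x = −9x³. Subtract (−9x³)·D = 27x⁴ + 54x³. Remainder: 9x³ + 30x² + 6x − 38.
Step 3: lead(9x³ + 30x² + 6x − 38) ÷ lead(D) = 9x³ ÷ −3x = −3x². Subtract (−3x²)·D = 9x³ + 18x². Remainder: 12x² + 6x − 38.
Step 4: lead(12x² + 6x − 38) ÷ lead(D) = 12x² ÷ −3x = −4x. Subtract (−4x)·D = 12x² + 24x. Remainder: −18x − 38.
Step 5: lead(−18x − 38) ÷ lead(D) = −18x ÷ −3x = 6. Subtract (6)·D = −18x − 36. Remainder: −2.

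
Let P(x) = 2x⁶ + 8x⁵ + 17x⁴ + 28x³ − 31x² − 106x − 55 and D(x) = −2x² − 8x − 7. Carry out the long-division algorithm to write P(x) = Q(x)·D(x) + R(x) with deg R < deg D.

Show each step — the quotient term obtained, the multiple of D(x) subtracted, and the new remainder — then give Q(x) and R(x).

Step 1: lead(2x⁶ + 8x⁵ + 17x⁴ + 28x³ − 31x² − 106x − 55) ÷ lead(D) = 2x⁶ ÷ −2x² = −x⁴. Subtract (−x⁴)·D = 2x⁶ + 8x⁵ + 7x⁴. Remainder: 10x⁴ + 28x³ − 31x² − 106x − 55.
Step 2: lead(10x⁴ + 28x³ − 31x² − 106x − 55) ÷ lead(D) = 10x⁴ ÷ −2x² = −5x². Subtract (−5x²)·D = 10x⁴ + 40x³ + 35x². Remainder: −12x³ − 66x² − 106x − 55.
Step 3: lead(−12x³ − 66x² − 106x − 55) ÷ lead(D) = −12x³ ÷ −2x² = 6x. Subtract (6x)·D = −12x³ − 48x² − 42x. Remainder: −18x² − 64x − 55.
Step 4: lead(−18x² − 64x − 55) ÷ lead(D) = −18x² ÷ −2x² = 9. Subtract (9)·D = −18x² − 72x − 63. Remainder: 8x + 8.

Q(x) = −x⁴ − 5x² + 6x + 9; R(x) = 8x + 8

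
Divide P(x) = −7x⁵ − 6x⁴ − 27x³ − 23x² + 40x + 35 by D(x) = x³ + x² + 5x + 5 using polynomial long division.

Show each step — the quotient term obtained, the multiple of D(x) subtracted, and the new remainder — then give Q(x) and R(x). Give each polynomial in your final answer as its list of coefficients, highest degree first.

Step 1: lead(−7x⁵ − 6x⁴ − 27x³ − 23x² + 40x + 35) ÷ lead(D) = −7x⁵ ÷ x³ = −7x². Subtract (−7x²)·D = −7x⁵ − 7x⁴ − 35x³ − 35x². Remainder: x⁴ + 8x³ + 12x² + 40x + 35.
Step 2: lead(x⁴ + 8x³ + 12x² + 40x + 35) ÷ lead(D) = x⁴ ÷ x³ = x. Subtract (x)·D = x⁴ + x³ + 5x² + 5x. Remainder: 7x³ + 7x² + 35x + 35.
Step 3: lead(7x³ + 7x² + 35x + 35) ÷ lead(D) = 7x³ ÷ x³ = 7. Subtract (7)·D = 7x³ + 7x² + 35x + 35. Remainder: 0.

Q = [-7, 1, 7]; R = [0]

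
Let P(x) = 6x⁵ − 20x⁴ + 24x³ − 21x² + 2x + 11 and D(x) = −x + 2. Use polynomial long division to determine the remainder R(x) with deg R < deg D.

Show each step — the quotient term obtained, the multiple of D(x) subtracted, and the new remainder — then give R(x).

R(x) = −5

Step 1: lead(6x⁵ − 20x⁴ + 24x³ − 21x² + 2x + 11) ÷ lead(D) = 6x⁵ ÷ −x = −6x⁴. Subtract (−6x⁴)·D = 6x⁵ − 12x⁴. Remainder: −8x⁴ + 24x³ − 21x² + 2x + 11.
Step 2: lead(−8x⁴ + 24x³ − 21x² + 2x + 11) ÷ lead(D) = −8x⁴ ÷ −x = 8x³. Subtract (8x³)·D = −8x⁴ + 16x³. Remainder: 8x³ − 21x² + 2x + 11.
Step 3: lead(8x³ − 21x² + 2x + 11) ÷ lead(D) = 8x³ ÷ −x = −8x². Subtract (−8x²)·D = 8x³ − 16x². Remainder: −5x² + 2x + 11.
Step 4: lead(−5x² + 2x + 11) ÷ lead(D) = −5x² ÷ −x = 5x. Subtract (5x)·D = −5x² + 10x. Remainder: −8x + 11.
Step 5: lead(−8x + 11) ÷ lead(D) = −8x ÷ −x = 8. Subtract (8)·D = −8x + 16. Remainder: −5.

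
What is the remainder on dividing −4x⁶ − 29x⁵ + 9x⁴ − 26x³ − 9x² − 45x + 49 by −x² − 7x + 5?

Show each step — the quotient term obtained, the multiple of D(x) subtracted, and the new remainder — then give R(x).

Step 1: lead(−4x⁶ − 29x⁵ + 9x⁴ − 26x³ − 9x² − 45x + 49) ÷ lead(D) = −4x⁶ ÷ −x² = 4x⁴. Subtract (4x⁴)·D = −4x⁶ − 28x⁵ + 20x⁴. Remainder: −x⁵ − 11x⁴ − 26x³ − 9x² − 45x + 49.
Step 2: lead(−x⁵ − 11x⁴ − 26x³ − 9x² − 45x + 49) ÷ lead(D) = −x⁵ ÷ −x² = x³. Subtract (x³)·D = −x⁵ − 7x⁴ + 5x³. Remainder: −4x⁴ − 31x³ − 9x² − 45x + 49.
Step 3: lead(−4x⁴ − 31x³ − 9x² − 45x + 49) ÷ lead(D) = −4x⁴ ÷ −x² = 4x². Subtract (4x²)·D = −4x⁴ − 28x³ + 20x². Remainder: −3x³ − 29x² − 45x + 49.
Step 4: lead(−3x³ − 29x² − 45x + 49) ÷ lead(D) = −3x³ ÷ −x² = 3x. Subtract (3x)·D = −3x³ − 21x² + 15x. Remainder: −8x² − 60x + 49.
Step 5: lead(−8x² − 60x + 49) ÷ lead(D) = −8x² ÷ −x² = 8. Subtract (8)·D = −8x² − 56x + 40. Remainder: −4x + 9.

R(x) = −4x + 9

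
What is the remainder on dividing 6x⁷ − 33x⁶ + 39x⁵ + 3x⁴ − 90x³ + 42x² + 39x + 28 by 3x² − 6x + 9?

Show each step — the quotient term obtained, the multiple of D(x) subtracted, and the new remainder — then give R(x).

R(x) = −8

Step 1: lead(6x⁷ − 33x⁶ + 39x⁵ + 3x⁴ − 90x³ + 42x² + 39x + 28) ÷ lead(D) = 6x⁷ ÷ 3x² = 2x⁵. Subtract (2x⁵)·D = 6x⁷ − 12x⁶ + 18x⁵. Remainder: −21x⁶ + 21x⁵ + 3x⁴ − 90x³ + 42x² + 39x + 28.
Step 2: lead(−21x⁶ + 21x⁵ + 3x⁴ − 90x³ + 42x² + 39x + 28) ÷ lead(D) = −21x⁶ ÷ 3x² = −7x⁴. Subtract (−7x⁴)·D = −21x⁶ + 42x⁵ − 63x⁴. Remainder: −21x⁵ + 66x⁴ − 90x³ + 42x² + 39x + 28.
Step 3: lead(−21x⁵ + 66x⁴ − 90x³ + 42x² + 39x + 28) ÷ lead(D) = −21x⁵ ÷ 3x² = −7x³. Subtract (−7x³)·D = −21x⁵ + 42x⁴ − 63x³. Remainder: 24x⁴ − 27x³ + 42x² + 39x + 28.
Step 4: lead(24x⁴ − 27x³ + 42x² + 39x + 28) ÷ lead(D) = 24x⁴ ÷ 3x² = 8x². Subtract (8x²)·D = 24x⁴ − 48x³ + 72x². Remainder: 21x³ − 30x² + 39x + 28.
Step 5: lead(21x³ − 30x² + 39x + 28) ÷ lead(D) = 21x³ ÷ 3x² = 7x. Subtract (7x)·D = 21x³ − 42x² + 63x. Remainder: 12x² − 24x + 28.
Step 6: lead(12x² − 24x + 28) ÷ lead(D) = 12x² ÷ 3x² = 4. Subtract (4)·D = 12x² − 24x + 36. Remainder: −8.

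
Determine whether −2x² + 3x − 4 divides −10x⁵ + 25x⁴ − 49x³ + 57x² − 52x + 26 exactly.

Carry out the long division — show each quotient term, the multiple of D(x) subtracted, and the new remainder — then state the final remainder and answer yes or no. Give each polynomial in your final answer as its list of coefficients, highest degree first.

R = [-6], so D(x) is not a factor of P(x). no

Step 1: lead(−10x⁵ + 25x⁴ − 49x³ + 57x² − 52x + 26) ÷ lead(D) = −10x⁵ ÷ −2x² = 5x³. Subtract (5x³)·D = −10x⁵ + 15x⁴ − 20x³. Remainder: 10x⁴ − 29x³ + 57x² − 52x + 26.
Step 2: lead(10x⁴ − 29x³ + 57x² − 52x + 26) ÷ lead(D) = 10x⁴ ÷ −2x² = −5x². Subtract (−5x²)·D = 10x⁴ − 15x³ + 20x². Remainder: −14x³ + 37x² − 52x + 26.
Step 3: lead(−14x³ + 37x² − 52x + 26) ÷ lead(D) = −14x³ ÷ −2x² = 7x. Subtract (7x)·D = −14x³ + 21x² − 28x. Remainder: 16x² − 24x + 26.
Step 4: lead(16x² − 24x + 26) ÷ lead(D) = 16x² ÷ −2x² = −8. Subtract (−8)·D = 16x² − 24x + 32. Remainder: −6.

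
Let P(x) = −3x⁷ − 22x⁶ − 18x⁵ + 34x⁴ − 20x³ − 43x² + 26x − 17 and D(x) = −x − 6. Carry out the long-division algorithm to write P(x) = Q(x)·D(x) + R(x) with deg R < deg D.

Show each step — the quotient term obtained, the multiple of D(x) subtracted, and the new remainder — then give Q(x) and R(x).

Step 1: lead(−3x⁷ − 22x⁶ − 18x⁵ + 34x⁴ − 20x³ − 43x² + 26x − 17) ÷ lead(D) = −3x⁷ ÷ −x = 3x⁶. Subtract (3x⁶)·D = −3x⁷ − 18x⁶. Remainder: −4x⁶ − 18x⁵ + 34x⁴ − 20x³ − 43x² + 26x − 17.
Step 2: lead(−4x⁶ − 18x⁵ + 34x⁴ − 20x³ − 43x² + 26x − 17) ÷ lead(D) = −4x⁶ ÷ −x = 4x⁵. Subtract (4x⁵)·D = −4x⁶ − 24x⁵. Remainder: 6x⁵ + 34x⁴ − 20x³ − 43x² + 26x − 17.
Step 3: lead(6x⁵ + 34x⁴ − 20x³ − 43x² + 26x − 17) ÷ lead(D) = 6x⁵ ÷ −x = −6x⁴. Subtract (−6x⁴)·D = 6x⁵ + 36x⁴. Remainder: −2x⁴ − 20x³ − 43x² + 26x − 17.
Step 4: lead(−2x⁴ − 20x³ − 43x² + 26x − 17) ÷ lead(D) = −2x⁴ ÷ −x = 2x³. Subtract (2x³)·D = −2x⁴ − 12x³. Remainder: −8x³ − 43x² + 26x − 17.
Step 5: lead(−8x³ − 43x² + 26x − 17) ÷ lead(D) = −8x³ ÷ −x = 8x². Subtract (8x²)·D = −8x³ − 48x². Remainder: 5x² + 26x − 17.
Step 6: lead(5x² + 26x − 17) ÷ lead(D) = 5x² ÷ −x = −5x. Subtract (−5x)·D = 5x² + 30x. Remainder: −4x − 17.
Step 7: lead(−4x − 17) ÷ lead(D) = −4x ÷ −x = 4. Subtract (4)·D = −4x − 24. Remainder: 7.

Q(x) = 3x⁶ + 4x⁵ − 6x⁴ + 2x³ + 8x² − 5x + 4; R(x) = 7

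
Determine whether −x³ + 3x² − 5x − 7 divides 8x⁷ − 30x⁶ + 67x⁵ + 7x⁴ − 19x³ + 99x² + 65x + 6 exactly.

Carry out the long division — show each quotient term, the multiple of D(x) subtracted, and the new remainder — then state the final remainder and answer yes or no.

Step 1: lead(8x⁷ − 30x⁶ + 67x⁵ + 7x⁴ − 19x³ + 99x² + 65x + 6) ÷ lead(D) = 8x⁷ ÷ −x³ = −8x⁴. Subtract (−8x⁴)·D = 8x⁷ − 24x⁶ + 40x⁵ + 56x⁴. Remainder: −6x⁶ + 27x⁵ − 49x⁴ − 19x³ + 99x² + 65x + 6.
Step 2: lead(−6x⁶ + 27x⁵ − 49x⁴ − 19x³ + 99x² + 65x + 6) ÷ lead(D) = −6x⁶ ÷ −x³ = 6x³. Subtract (6x³)·D = −6x⁶ + 18x⁵ − 30x⁴ − 42x³. Remainder: 9x⁵ − 19x⁴ + 23x³ + 99x² + 65x + 6.
Step 3: lead(9x⁵ − 19x⁴ + 23x³ + 99x² + 65x + 6) ÷ lead(D) = 9x⁵ ÷ −x³ = −9x². Subtract (−9x²)·D = 9x⁵ − 27x⁴ + 45x³ + 63x². Remainder: 8x⁴ − 22x³ + 36x² + 65x + 6.
Step 4: lead(8x⁴ − 22x³ + 36x² + 65x + 6) ÷ lead(D) = 8x⁴ ÷ −x³ = −8x. Subtract (−8x)·D = 8x⁴ − 24x³ + 40x² + 56x. Remainder: 2x³ − 4x² + 9x + 6.
Step 5: lead(2x³ − 4x² + 9x + 6) ÷ lead(D) = 2x³ ÷ −x³ = −2. Subtract (−2)·D = 2x³ − 6x² + 10x + 14. Remainder: 2x² − x − 8.

R(x) = 2x² − x − 8, so D(x) is not a factor of P(x). no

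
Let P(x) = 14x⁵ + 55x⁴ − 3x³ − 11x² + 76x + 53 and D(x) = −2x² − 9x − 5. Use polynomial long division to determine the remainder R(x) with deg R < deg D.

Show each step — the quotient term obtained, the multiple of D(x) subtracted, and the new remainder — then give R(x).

R(x) = 8

Step 1: lead(14x⁵ + 55x⁴ − 3x³ − 11x² + 76x + 53) ÷ lead(D) = 14x⁵ ÷ −2x² = −7x³. Subtract (−7x³)·D = 14x⁵ + 63x⁴ + 35x³. Remainder: −8x⁴ − 38x³ − 11x² + 76x + 53.
Step 2: lead(−8x⁴ − 38x³ − 11x² + 76x + 53) ÷ lead(D) = −8x⁴ ÷ −2x² = 4x². Subtract (4x²)·D = −8x⁴ − 36x³ − 20x². Remainder: −2x³ + 9x² + 76x + 53.
Step 3: lead(−2x³ + 9x² + 76x + 53) ÷ lead(D) = −2x³ ÷ −2x² = x. Subtract (x)·D = −2x³ − 9x² − 5x. Remainder: 18x² + 81x + 53.
Step 4: lead(18x² + 81x + 53) ÷ lead(D) = 18x² ÷ −2x² = −9. Subtract (−9)·D = 18x² + 81x + 45. Remainder: 8.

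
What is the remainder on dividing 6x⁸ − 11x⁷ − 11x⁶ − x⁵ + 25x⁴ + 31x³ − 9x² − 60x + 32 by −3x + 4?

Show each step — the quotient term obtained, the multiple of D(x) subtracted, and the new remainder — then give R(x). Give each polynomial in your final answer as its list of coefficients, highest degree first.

R = [0]

Step 1: lead(6x⁸ − 11x⁷ − 11x⁶ − x⁵ + 25x⁴ + 31x³ − 9x² − 60x + 32) ÷ lead(D) = 6x⁸ ÷ −3x = −2x⁷. Subtract (−2x⁷)·D = 6x⁸ − 8x⁷. Remainder: −3x⁷ − 11x⁶ − x⁵ + 25x⁴ + 31x³ − 9x² − 60x + 32.
Step 2: lead(−3x⁷ − 11x⁶ − x⁵ + 25x⁴ + 31x³ − 9x² − 60x + 32) ÷ lead(D) = −3x⁷ ÷ −3x = x⁶. Subtract (x⁶)·D = −3x⁷ + 4x⁶. Remainder: −15x⁶ − x⁵ + 25x⁴ + 31x³ − 9x² − 60x + 32.
Step 3: lead(−15x⁶ − x⁵ + 25x⁴ + 31x³ − 9x² − 60x + 32) ÷ lead(D) = −15x⁶ ÷ −3x = 5x⁵. Subtract (5x⁵)·D = −15x⁶ + 20x⁵. Remainder: −21x⁵ + 25x⁴ + 31x³ − 9x² − 60x + 32.
Step 4: lead(−21x⁵ + 25x⁴ + 31x³ − 9x² − 60x + 32) ÷ lead(D) = −21x⁵ ÷ −3x = 7x⁴. Subtract (7x⁴)·D = −21x⁵ + 28x⁴. Remainder: −3x⁴ + 31x³ − 9x² − 60x + 32.
Step 5: lead(−3x⁴ + 31x³ − 9x² − 60x + 32) ÷ lead(D) = −3x⁴ ÷ −3x = x³. Subtract (x³)·D = −3x⁴ + 4x³. Remainder: 27x³ − 9x² − 60x + 32.
Step 6: lead(27x³ − 9x² − 60x + 32) ÷ lead(D) = 27x³ ÷ −3x = −9x². Subtract (−9x²)·D = 27x³ − 36x². Remainder: 27x² − 60x + 32.
Step 7: lead(27x² − 60x + 32) ÷ lead(D) = 27x² ÷ −3x = −9x. Subtract (−9x)·D = 27x² − 36x. Remainder: −24x + 32.
Step 8: lead(−24x + 32) ÷ lead(D) = −24x ÷ −3x = 8. Subtract (8)·D = −24x + 32. Remainder: 0.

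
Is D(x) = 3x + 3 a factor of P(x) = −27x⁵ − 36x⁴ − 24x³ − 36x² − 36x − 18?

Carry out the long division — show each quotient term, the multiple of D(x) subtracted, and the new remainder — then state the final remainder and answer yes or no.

R(x) = −3, so D(x) is not a factor of P(x). no

Step 1: lead(−27x⁵ − 36x⁴ − 24x³ − 36x² − 36x − 18) ÷ lead(D) = −27x⁵ ÷ 3x = −9x⁴. Subtract (−9x⁴)·D = −27x⁵ − 27x⁴. Remainder: −9x⁴ − 24x³ − 36x² − 36x − 18.
Step 2: lead(−9x⁴ − 24x³ − 36x² − 36x − 18) ÷ lead(D) = −9x⁴ ÷ 3x = −3x³. Subtract (−3x³)·D = −9x⁴ − 9x³. Remainder: −15x³ − 36x² − 36x − 18.
Step 3: lead(−15x³ − 36x² − 36x − 18) ÷ lead(D) = −15x³ ÷ 3x = −5x². Subtract (−5x²)·D = −15x³ − 15x². Remainder: −21x² − 36x − 18.
Step 4: lead(−21x² − 36x − 18) ÷ lead(D) = −21x² ÷ 3x = −7x. Subtract (−7x)·D = −21x² − 21x. Remainder: −15x − 18.
Step 5: lead(−15x − 18) ÷ lead(D) = −15x ÷ 3x = −5. Subtract (−5)·D = −15x − 15. Remainder: −3.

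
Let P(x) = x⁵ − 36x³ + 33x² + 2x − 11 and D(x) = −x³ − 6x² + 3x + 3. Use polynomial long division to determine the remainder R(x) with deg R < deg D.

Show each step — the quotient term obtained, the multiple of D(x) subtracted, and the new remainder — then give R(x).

R(x) = −7x − 2

Step 1: lead(x⁵ − 36x³ + 33x² + 2x − 11) ÷ lead(D) = x⁵ ÷ −x³ = −x². Subtract (−x²)·D = x⁵ + 6x⁴ − 3x³ − 3x². Remainder: −6x⁴ − 33x³ + 36x² + 2x − 11.
Step 2: lead(−6x⁴ − 33x³ + 36x² + 2x − 11) ÷ lead(D) = −6x⁴ ÷ −x³ = 6x. Subtract (6x)·D = −6x⁴ − 36x³ + 18x² + 18x. Remainder: 3x³ + 18x² − 16x − 11.
Step 3: lead(3x³ + 18x² − 16x − 11) ÷ lead(D) = 3x³ ÷ −x³ = −3. Subtract (−3)·D = 3x³ + 18x² − 9x − 9. Remainder: −7x − 2.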